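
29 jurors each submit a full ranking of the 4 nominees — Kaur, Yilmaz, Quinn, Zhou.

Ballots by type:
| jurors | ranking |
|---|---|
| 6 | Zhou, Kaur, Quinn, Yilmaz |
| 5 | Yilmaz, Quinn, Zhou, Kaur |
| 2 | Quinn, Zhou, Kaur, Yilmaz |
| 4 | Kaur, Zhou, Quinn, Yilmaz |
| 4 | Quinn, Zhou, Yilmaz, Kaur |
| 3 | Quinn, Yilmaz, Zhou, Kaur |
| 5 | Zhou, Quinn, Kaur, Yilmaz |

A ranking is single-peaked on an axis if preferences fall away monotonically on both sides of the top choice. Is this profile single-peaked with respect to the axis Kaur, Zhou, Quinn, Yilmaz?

yes

Axis positions: Kaur=1, Zhou=2, Quinn=3, Yilmaz=4.
Type 1 (peak Zhou at position 2): ranking walks positions 2-1-3-4, expanding outward from the peak — single-peaked.
Type 2 (peak Yilmaz at position 4): ranking walks positions 4-3-2-1, expanding outward from the peak — single-peaked.
Type 3 (peak Quinn at position 3): ranking walks positions 3-2-1-4, expanding outward from the peak — single-peaked.
Type 4 (peak Kaur at position 1): ranking walks positions 1-2-3-4, expanding outward from the peak — single-peaked.
Type 5 (peak Quinn at position 3): ranking walks positions 3-2-4-1, expanding outward from the peak — single-peaked.
Type 6 (peak Quinn at position 3): ranking walks positions 3-4-2-1, expanding outward from the peak — single-peaked.
Type 7 (peak Zhou at position 2): ranking walks positions 2-3-1-4, expanding outward from the peak — single-peaked.
Every ranking is single-peaked on this axis.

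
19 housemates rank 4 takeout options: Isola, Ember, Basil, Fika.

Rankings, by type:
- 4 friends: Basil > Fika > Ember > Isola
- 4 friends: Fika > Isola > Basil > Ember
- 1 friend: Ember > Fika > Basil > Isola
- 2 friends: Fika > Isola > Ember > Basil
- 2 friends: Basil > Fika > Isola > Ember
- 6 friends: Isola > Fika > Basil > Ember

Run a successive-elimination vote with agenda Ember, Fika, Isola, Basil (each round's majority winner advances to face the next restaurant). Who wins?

Round 1: Ember vs Fika — 1–18, Fika advances.
Round 2: Fika vs Isola — 13–6, Fika advances.
Round 3: Fika vs Basil — 13–6, Fika advances.
The agenda winner is Fika.

Fika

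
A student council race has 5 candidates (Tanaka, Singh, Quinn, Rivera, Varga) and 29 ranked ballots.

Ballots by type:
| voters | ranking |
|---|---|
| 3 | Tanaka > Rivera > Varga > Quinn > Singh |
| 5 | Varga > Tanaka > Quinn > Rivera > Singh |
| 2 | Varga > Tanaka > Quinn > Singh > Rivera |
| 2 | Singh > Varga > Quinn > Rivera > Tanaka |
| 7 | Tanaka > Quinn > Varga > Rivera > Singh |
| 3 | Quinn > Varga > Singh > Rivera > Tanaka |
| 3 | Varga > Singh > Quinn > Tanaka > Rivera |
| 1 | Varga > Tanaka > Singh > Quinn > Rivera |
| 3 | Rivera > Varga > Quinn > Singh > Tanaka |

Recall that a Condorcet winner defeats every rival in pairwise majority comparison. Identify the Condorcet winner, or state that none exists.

Varga

Check each pair by majority over 29 ballots:
Tanaka–Singh: Tanaka 18–11.
Tanaka vs Quinn: Tanaka wins 18–11.
Tanaka vs Rivera: Tanaka wins 21–8.
Tanaka–Varga: Varga 19–10.
Singh vs Quinn: Quinn, 23–6.
Singh vs Rivera: Rivera, 18–11.
Singh–Varga: Varga 27–2.
Quinn–Rivera: Quinn 23–6.
Quinn vs Varga: Varga, 19–10.
Rivera–Varga: Varga 23–6.
Only Varga has no losses; Varga is the Condorcet winner.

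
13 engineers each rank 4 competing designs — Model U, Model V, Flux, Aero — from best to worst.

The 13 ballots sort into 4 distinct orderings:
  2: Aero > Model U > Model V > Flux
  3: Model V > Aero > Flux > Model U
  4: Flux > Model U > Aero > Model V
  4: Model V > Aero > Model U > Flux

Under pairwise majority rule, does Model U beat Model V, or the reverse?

Model V

Ballots ranking Model U above Model V: 2 + 4 = 6.
Ballots ranking Model V above Model U: 13 − 6 = 7.
Model V wins the head-to-head 7–6.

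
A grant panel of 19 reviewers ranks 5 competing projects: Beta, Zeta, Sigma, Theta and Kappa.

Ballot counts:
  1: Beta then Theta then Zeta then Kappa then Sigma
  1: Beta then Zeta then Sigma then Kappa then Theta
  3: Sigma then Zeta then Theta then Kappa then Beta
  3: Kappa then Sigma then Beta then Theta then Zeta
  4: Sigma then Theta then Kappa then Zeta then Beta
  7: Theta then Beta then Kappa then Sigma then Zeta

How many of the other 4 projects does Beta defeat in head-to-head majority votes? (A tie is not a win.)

Beta against each rival (19 reviewers):
Beta vs Zeta: Beta, 12–7.
Beta vs Sigma: Beta preferred on 1+1+7 = 9 ballots; Sigma wins 10–9.
Beta vs Theta: Beta preferred on 1+1+3 = 5 ballots; Theta wins 14–5.
Beta vs Kappa: Kappa, 10–9.
Beta beats Zeta; loses to Sigma, Theta, Kappa — 1 pairwise win.

1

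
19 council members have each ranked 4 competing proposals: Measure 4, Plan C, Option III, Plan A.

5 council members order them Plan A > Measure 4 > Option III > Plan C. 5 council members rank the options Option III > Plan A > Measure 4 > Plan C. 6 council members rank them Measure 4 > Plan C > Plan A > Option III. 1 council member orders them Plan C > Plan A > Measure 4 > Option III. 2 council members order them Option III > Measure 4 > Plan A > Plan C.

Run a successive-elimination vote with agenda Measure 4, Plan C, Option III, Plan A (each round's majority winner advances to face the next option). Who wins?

Round 1: Measure 4 vs Plan C — 18–1, Measure 4 advances.
Round 2: Measure 4 vs Option III — 12–7, Measure 4 advances.
Round 3: Measure 4 vs Plan A — 8–11, Plan A advances.
Plan A survives the agenda.

Plan A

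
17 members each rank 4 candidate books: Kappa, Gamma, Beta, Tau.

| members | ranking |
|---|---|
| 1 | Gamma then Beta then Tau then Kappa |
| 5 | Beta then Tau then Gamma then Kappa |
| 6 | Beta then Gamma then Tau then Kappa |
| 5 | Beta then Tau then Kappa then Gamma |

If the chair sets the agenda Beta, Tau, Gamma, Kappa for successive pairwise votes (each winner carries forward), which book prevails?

Beta

Round 1: Beta vs Tau — 17–0, Beta advances.
Round 2: Beta vs Gamma — 16–1, Beta advances.
Round 3: Beta vs Kappa — 17–0, Beta advances.
Beta survives the agenda.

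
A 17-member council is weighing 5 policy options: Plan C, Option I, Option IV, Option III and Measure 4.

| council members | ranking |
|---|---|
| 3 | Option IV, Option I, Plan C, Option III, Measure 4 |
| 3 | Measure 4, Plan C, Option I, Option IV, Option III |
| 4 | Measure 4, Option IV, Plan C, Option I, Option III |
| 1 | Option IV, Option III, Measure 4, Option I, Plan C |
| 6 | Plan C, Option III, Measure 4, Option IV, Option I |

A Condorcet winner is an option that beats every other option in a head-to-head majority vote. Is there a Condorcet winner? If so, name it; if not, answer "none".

Plan C

Pairwise majorities:
Plan C vs Option I: Plan C wins 13–4.
Plan C–Option IV: Plan C 9–8.
Plan C vs Option III: Plan C, 16–1.
Plan C vs Measure 4: Plan C wins 9–8.
Option I–Option IV: Option IV 14–3.
Option I vs Option III: Option I wins 10–7.
Option I–Measure 4: Measure 4 14–3.
Option IV vs Option III: Option IV wins 11–6.
Option IV–Measure 4: Measure 4 13–4.
Option III vs Measure 4: Option III, 10–7.
Only Plan C has no losses; Plan C is the Condorcet winner.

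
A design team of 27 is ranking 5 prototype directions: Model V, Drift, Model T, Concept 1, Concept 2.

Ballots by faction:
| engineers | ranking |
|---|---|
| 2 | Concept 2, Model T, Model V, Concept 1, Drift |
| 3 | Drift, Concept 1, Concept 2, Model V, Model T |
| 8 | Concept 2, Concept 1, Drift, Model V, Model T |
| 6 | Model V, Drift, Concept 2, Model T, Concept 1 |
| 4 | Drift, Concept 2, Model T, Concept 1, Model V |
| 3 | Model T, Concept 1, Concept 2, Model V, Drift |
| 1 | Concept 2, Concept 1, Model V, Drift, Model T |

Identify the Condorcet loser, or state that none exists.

Pairwise majorities:
Model V–Drift: Drift 15–12.
Model V vs Model T: Model V preferred on 3+8+6+1 = 18 ballots; Model V wins 18–9.
Model V vs Concept 1: Concept 1 wins 19–8.
Model V vs Concept 2: Model V preferred on 6 ballots; Concept 2 wins 21–6.
Drift–Model T: Drift 22–5.
Drift vs Concept 1: Concept 1, 14–13.
Drift vs Concept 2: 3+6+4 = 13 for Drift, 14 for Concept 2 — Concept 2 by 14–13.
Model T vs Concept 1: Model T, 15–12.
Model T vs Concept 2: Model T preferred on 3 ballots; Concept 2 wins 24–3.
Concept 1 vs Concept 2: Concept 2, 21–6.
Every design wins at least one matchup (Model V beats Model T; Drift beats Model V; Model T beats Concept 1; Concept 1 beats Model V; Concept 2 beats Model V), so there is no Condorcet loser.

none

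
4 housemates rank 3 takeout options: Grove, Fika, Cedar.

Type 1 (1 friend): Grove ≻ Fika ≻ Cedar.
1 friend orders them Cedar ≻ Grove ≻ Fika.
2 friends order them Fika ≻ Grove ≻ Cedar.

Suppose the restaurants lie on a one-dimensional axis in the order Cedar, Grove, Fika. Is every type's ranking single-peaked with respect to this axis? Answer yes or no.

yes

Axis positions: Cedar=1, Grove=2, Fika=3.
Type 1 (peak Grove at position 2): ranking walks positions 2-3-1, expanding outward from the peak — single-peaked.
Type 2 (peak Cedar at position 1): ranking walks positions 1-2-3, expanding outward from the peak — single-peaked.
Type 3 (peak Fika at position 3): ranking walks positions 3-2-1, expanding outward from the peak — single-peaked.
Every ranking is single-peaked on this axis.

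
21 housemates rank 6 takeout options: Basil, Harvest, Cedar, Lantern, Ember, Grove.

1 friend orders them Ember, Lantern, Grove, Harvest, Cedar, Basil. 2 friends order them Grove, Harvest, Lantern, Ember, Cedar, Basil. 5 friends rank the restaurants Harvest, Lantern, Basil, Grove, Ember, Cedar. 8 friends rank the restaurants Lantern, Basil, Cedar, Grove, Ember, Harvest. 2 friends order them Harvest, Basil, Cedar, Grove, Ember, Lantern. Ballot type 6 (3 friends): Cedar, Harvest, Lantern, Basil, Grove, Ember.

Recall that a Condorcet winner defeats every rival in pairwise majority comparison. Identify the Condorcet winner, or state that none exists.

none

Pairwise majorities:
Basil vs Harvest: 8 to 13, Harvest.
Basil vs Cedar: 15 to 6, Basil.
Basil vs Lantern: Basil preferred on 2 ballots; Lantern wins 19–2.
Basil vs Ember: 18 to 3, Basil.
Basil vs Grove: 18 to 3, Basil.
Harvest vs Cedar: Harvest is ranked higher on 1+2+5+2 = 10 ballots, Cedar on 11. Cedar wins 11–10.
Harvest vs Lantern: Harvest is ranked higher on 2+5+2+3 = 12 ballots, Lantern on 9. Harvest wins 12–9.
Harvest vs Ember: Harvest is ranked higher on 2+5+2+3 = 12 ballots, Ember on 9. Harvest wins 12–9.
Harvest vs Grove: Harvest is ranked higher on 5+2+3 = 10 ballots, Grove on 11. Grove wins 11–10.
Cedar vs Lantern: Cedar preferred on 2+3 = 5 ballots; Lantern wins 16–5.
Cedar vs Ember: 13 to 8, Cedar.
Cedar vs Grove: Cedar is ranked higher on 8+2+3 = 13 ballots, Grove on 8. Cedar wins 13–8.
Lantern vs Ember: 18 to 3, Lantern.
Lantern vs Grove: Lantern is ranked higher on 1+5+8+3 = 17 ballots, Grove on 4. Lantern wins 17–4.
Ember vs Grove: 1 to 20, Grove.
Every restaurant loses at least once (Basil loses to Harvest; Harvest loses to Cedar; Cedar loses to Basil; Lantern loses to Harvest; Ember loses to Basil; Grove loses to Basil). The majority relation contains the cycle Basil beats Cedar beats Harvest beats Basil, so there is no Condorcet winner.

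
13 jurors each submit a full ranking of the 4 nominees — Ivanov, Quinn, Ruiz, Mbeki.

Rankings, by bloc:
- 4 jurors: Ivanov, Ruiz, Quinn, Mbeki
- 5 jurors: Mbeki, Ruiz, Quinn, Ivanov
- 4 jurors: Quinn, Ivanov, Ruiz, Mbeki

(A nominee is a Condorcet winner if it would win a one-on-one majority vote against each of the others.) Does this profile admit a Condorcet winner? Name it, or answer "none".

Head-to-head results (13 jurors):
Ivanov–Quinn: Quinn 9–4.
Ivanov–Ruiz: Ivanov 8–5.
Ivanov–Mbeki: Ivanov 8–5.
Quinn vs Ruiz: Ruiz wins 9–4.
Quinn–Mbeki: Quinn 8–5.
Ruiz–Mbeki: Ruiz 8–5.
Each nominee drops at least one matchup (Ivanov loses to Quinn; Quinn loses to Ruiz; Ruiz loses to Ivanov; Mbeki loses to Ivanov); the cycle Ivanov beats Ruiz beats Quinn beats Ivanov rules out a Condorcet winner.

none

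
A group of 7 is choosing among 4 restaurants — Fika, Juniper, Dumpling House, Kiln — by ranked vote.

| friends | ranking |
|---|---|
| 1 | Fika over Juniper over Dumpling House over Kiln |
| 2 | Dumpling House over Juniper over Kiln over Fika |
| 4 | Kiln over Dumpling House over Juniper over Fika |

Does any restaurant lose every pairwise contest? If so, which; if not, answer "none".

Pairwise majorities:
Fika–Juniper: Juniper 6–1.
Fika vs Dumpling House: 1 for Fika, 6 for Dumpling House — Dumpling House by 6–1.
Fika vs Kiln: Fika is ranked higher on 1 ballot, Kiln on 6. Kiln wins 6–1.
Juniper–Dumpling House: Dumpling House 6–1.
Juniper vs Kiln: Kiln wins 4–3.
Dumpling House vs Kiln: Kiln wins 4–3.
Fika is beaten in every head-to-head and is the Condorcet loser.

Fika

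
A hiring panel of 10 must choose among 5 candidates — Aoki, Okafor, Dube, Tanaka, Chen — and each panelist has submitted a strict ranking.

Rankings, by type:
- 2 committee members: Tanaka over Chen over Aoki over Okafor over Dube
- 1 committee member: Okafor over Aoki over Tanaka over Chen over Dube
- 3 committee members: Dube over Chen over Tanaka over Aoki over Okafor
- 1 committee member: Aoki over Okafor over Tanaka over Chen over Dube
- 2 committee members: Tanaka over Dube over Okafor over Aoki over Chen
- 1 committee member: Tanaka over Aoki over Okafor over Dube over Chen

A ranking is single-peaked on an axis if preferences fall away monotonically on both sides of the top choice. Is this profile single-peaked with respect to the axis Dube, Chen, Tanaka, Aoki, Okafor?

Axis positions: Dube=1, Chen=2, Tanaka=3, Aoki=4, Okafor=5.
Type 1 (peak Tanaka at position 3): ranking walks positions 3-2-4-5-1, expanding outward from the peak — single-peaked.
Type 2 (peak Okafor at position 5): ranking walks positions 5-4-3-2-1, expanding outward from the peak — single-peaked.
Type 3 (peak Dube at position 1): ranking walks positions 1-2-3-4-5, expanding outward from the peak — single-peaked.
Type 4 (peak Aoki at position 4): ranking walks positions 4-5-3-2-1, expanding outward from the peak — single-peaked.
Type 5: ranking walks positions 3-1-5-4-2; Dube is ranked above Chen even though Chen lies between Dube and the peak Tanaka on the axis — preferences dip and rise again. Not single-peaked.
Type 6: ranking walks positions 3-4-5-1-2; Dube is ranked above Chen even though Chen lies between Dube and the peak Tanaka on the axis — preferences dip and rise again. Not single-peaked.
Type 5 violates single-peakedness, so the profile is not single-peaked on this axis.

no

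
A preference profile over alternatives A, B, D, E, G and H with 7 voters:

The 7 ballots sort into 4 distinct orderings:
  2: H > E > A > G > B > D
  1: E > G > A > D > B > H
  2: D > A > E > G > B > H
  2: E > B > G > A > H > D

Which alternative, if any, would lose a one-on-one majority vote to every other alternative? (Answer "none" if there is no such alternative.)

D

Head-to-head results (7 voters):
A–B: A 5–2.
A–D: A 5–2.
A vs E: 2 for A, 5 for E — E by 5–2.
A–G: A 4–3.
A vs H: 1+2+2 = 5 for A, 2 for H — A by 5–2.
B vs D: B is ranked higher on 2+2 = 4 ballots, D on 3. B wins 4–3.
B–E: E 7–0.
B–G: G 5–2.
B vs H: B wins 5–2.
D vs E: D is ranked higher on 2 ballots, E on 5. E wins 5–2.
D vs G: D preferred on 2 ballots; G wins 5–2.
D vs H: D is ranked higher on 1+2 = 3 ballots, H on 4. H wins 4–3.
E vs G: E is ranked higher on 2+1+2+2 = 7 ballots, G on 0. E wins 7–0.
E vs H: E, 5–2.
G–H: G 5–2.
D loses to every other alternative — it is the Condorcet loser.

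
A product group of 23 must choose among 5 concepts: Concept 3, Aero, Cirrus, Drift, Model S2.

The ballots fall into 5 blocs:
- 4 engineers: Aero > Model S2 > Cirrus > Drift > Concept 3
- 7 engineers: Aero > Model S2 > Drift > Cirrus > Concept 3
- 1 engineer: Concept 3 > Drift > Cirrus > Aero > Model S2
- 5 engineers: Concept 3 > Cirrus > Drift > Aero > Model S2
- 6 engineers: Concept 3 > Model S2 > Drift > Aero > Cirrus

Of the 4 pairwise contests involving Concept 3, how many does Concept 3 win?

4

Concept 3 against each rival (23 engineers):
Concept 3 vs Aero: Concept 3 is ranked higher on 1+5+6 = 12 ballots, Aero on 11. Concept 3 wins 12–11.
Concept 3 vs Cirrus: Concept 3, 12–11.
Concept 3 vs Drift: Concept 3 wins 12–11.
Concept 3 vs Model S2: Concept 3, 12–11.
Concept 3 beats Aero, Cirrus, Drift, Model S2 — 4 pairwise wins.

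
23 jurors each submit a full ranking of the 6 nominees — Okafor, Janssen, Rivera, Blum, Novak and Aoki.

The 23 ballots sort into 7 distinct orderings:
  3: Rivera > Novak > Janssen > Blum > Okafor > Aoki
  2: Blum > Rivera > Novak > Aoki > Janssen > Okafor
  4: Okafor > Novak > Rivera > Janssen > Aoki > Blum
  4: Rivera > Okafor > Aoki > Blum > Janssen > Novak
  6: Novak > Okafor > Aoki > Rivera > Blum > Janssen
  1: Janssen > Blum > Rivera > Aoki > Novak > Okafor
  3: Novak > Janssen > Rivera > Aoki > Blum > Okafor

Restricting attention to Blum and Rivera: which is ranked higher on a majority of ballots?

Ballots ranking Blum above Rivera: 2 + 1 = 3.
Ballots ranking Rivera above Blum: 23 − 3 = 20.
Rivera wins the head-to-head 20–3.

Rivera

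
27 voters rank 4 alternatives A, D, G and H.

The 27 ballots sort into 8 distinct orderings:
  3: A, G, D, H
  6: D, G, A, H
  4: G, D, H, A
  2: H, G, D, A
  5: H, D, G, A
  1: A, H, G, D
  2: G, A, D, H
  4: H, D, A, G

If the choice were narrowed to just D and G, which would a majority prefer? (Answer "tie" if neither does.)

D

Ballots ranking D above G: 6 + 5 + 4 = 15.
Ballots ranking G above D: 27 − 15 = 12.
D wins the head-to-head 15–12.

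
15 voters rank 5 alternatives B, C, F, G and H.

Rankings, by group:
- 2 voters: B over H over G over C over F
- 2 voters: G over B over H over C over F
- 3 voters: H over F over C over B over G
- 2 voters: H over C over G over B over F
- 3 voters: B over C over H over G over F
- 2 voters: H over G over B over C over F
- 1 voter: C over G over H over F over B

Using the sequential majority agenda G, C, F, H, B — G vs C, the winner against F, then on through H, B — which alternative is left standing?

H

Round 1: G vs C — 6–9, C advances.
Round 2: C vs F — 12–3, C advances.
Round 3: C vs H — 4–11, H advances.
Round 4: H vs B — 8–7, H advances.
The agenda winner is H.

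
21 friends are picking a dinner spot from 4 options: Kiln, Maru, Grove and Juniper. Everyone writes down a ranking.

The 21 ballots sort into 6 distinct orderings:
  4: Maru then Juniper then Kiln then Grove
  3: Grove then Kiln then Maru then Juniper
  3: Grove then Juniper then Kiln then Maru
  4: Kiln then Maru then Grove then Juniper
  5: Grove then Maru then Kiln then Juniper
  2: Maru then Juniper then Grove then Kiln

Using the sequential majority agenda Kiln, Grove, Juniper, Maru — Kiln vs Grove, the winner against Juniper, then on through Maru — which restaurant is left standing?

Round 1: Kiln vs Grove — 8–13, Grove advances.
Round 2: Grove vs Juniper — 15–6, Grove advances.
Round 3: Grove vs Maru — 11–10, Grove advances.
Grove survives the agenda.

Grove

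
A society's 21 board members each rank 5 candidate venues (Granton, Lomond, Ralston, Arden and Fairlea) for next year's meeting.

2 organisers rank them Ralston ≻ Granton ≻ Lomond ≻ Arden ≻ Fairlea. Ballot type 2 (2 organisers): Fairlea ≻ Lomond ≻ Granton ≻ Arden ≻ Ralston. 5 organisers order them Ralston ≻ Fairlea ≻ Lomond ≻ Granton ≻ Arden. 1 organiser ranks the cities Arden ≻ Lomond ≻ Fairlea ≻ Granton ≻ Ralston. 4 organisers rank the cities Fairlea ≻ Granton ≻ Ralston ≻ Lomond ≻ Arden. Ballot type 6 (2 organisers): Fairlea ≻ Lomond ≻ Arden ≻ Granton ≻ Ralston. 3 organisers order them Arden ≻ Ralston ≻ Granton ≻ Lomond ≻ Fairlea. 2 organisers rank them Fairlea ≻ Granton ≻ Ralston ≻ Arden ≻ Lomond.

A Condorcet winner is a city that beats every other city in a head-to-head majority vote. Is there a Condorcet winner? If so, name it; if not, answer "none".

Fairlea

Head-to-head results (21 organisers):
Granton vs Lomond: Granton wins 11–10.
Granton vs Ralston: 2+1+4+2+2 = 11 for Granton, 10 for Ralston — Granton by 11–10.
Granton–Arden: Granton 15–6.
Granton vs Fairlea: Fairlea, 16–5.
Lomond–Ralston: Ralston 16–5.
Lomond vs Arden: Lomond preferred on 2+2+5+4+2 = 15 ballots; Lomond wins 15–6.
Lomond vs Fairlea: Fairlea, 15–6.
Ralston vs Arden: Ralston wins 13–8.
Ralston vs Fairlea: Fairlea wins 11–10.
Arden vs Fairlea: 6 to 15, Fairlea.
Fairlea beats each of Granton, Lomond, Ralston, Arden — Fairlea is the Condorcet winner.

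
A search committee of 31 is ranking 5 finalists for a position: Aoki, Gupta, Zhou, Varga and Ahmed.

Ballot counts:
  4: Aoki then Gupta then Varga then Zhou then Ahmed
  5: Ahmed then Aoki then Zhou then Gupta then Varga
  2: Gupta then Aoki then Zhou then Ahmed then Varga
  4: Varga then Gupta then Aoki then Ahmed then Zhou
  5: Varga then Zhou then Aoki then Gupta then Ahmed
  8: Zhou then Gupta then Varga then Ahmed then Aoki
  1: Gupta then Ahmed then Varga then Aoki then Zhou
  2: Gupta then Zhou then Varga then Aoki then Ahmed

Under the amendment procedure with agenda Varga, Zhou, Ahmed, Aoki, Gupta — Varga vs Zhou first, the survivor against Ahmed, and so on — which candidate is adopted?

Gupta

Round 1: Varga vs Zhou — 14–17, Zhou advances.
Round 2: Zhou vs Ahmed — 21–10, Zhou advances.
Round 3: Zhou vs Aoki — 15–16, Aoki advances.
Round 4: Aoki vs Gupta — 14–17, Gupta advances.
Gupta survives the agenda.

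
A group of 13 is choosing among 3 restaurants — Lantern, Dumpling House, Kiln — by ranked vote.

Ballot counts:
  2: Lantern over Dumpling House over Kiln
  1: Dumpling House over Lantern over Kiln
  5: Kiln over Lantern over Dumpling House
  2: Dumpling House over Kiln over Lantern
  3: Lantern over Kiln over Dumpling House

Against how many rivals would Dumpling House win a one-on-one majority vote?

Dumpling House against each rival (13 friends):
Dumpling House–Lantern: Lantern 10–3.
Dumpling House vs Kiln: Dumpling House is ranked higher on 2+1+2 = 5 ballots, Kiln on 8. Kiln wins 8–5.
Dumpling House beats no one; loses to Lantern, Kiln — 0 pairwise wins.

0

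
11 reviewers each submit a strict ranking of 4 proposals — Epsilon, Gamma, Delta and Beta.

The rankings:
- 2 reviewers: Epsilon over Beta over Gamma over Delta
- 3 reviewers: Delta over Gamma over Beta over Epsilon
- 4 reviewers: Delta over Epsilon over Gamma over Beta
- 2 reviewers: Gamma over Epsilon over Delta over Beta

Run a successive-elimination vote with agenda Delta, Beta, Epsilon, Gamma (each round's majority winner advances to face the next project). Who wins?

Delta

Round 1: Delta vs Beta — 9–2, Delta advances.
Round 2: Delta vs Epsilon — 7–4, Delta advances.
Round 3: Delta vs Gamma — 7–4, Delta advances.
Delta survives the agenda.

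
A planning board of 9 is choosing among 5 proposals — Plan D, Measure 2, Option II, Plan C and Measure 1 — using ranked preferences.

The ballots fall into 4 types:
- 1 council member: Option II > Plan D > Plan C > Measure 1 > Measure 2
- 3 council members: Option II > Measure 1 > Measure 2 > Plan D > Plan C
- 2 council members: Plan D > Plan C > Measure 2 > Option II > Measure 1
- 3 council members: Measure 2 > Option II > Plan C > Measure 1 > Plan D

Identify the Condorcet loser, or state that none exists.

none

Head-to-head results (9 council members):
Plan D vs Measure 2: Plan D preferred on 1+2 = 3 ballots; Measure 2 wins 6–3.
Plan D vs Option II: 2 to 7, Option II.
Plan D vs Plan C: 6 to 3, Plan D.
Plan D–Measure 1: Measure 1 6–3.
Measure 2 vs Option II: Measure 2 wins 5–4.
Measure 2–Plan C: Measure 2 6–3.
Measure 2 vs Measure 1: Measure 2 is ranked higher on 2+3 = 5 ballots, Measure 1 on 4. Measure 2 wins 5–4.
Option II vs Plan C: Option II, 7–2.
Option II vs Measure 1: 1+3+2+3 = 9 for Option II, 0 for Measure 1 — Option II by 9–0.
Plan C vs Measure 1: 6 to 3, Plan C.
Every option wins at least one matchup (Plan D beats Plan C; Measure 2 beats Plan D; Option II beats Plan D; Plan C beats Measure 1; Measure 1 beats Plan D), so there is no Condorcet loser.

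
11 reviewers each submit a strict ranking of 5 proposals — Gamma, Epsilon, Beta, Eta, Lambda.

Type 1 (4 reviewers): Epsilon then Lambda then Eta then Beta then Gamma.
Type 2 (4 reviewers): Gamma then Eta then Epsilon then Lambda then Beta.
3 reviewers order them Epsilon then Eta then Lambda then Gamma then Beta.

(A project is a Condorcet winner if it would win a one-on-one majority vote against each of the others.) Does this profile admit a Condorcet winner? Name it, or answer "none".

Pairwise majorities:
Gamma vs Epsilon: 4 for Gamma, 7 for Epsilon — Epsilon by 7–4.
Gamma vs Beta: Gamma preferred on 4+3 = 7 ballots; Gamma wins 7–4.
Gamma vs Eta: Eta wins 7–4.
Gamma vs Lambda: Gamma preferred on 4 ballots; Lambda wins 7–4.
Epsilon vs Beta: Epsilon is ranked higher on 4+4+3 = 11 ballots, Beta on 0. Epsilon wins 11–0.
Epsilon vs Eta: 4+3 = 7 for Epsilon, 4 for Eta — Epsilon by 7–4.
Epsilon vs Lambda: Epsilon, 11–0.
Beta vs Eta: 0 to 11, Eta.
Beta vs Lambda: 0 for Beta, 11 for Lambda — Lambda by 11–0.
Eta vs Lambda: Eta preferred on 4+3 = 7 ballots; Eta wins 7–4.
Epsilon wins every pairwise contest, so Epsilon is the Condorcet winner.

Epsilon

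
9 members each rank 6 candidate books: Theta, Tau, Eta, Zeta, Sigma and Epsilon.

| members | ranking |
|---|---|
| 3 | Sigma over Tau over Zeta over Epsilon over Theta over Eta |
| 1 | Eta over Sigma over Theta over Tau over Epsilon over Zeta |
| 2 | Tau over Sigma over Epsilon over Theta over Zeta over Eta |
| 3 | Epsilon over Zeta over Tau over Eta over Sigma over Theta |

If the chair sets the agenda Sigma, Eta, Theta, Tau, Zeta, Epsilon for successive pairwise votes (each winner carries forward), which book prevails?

Round 1: Sigma vs Eta — 5–4, Sigma advances.
Round 2: Sigma vs Theta — 9–0, Sigma advances.
Round 3: Sigma vs Tau — 4–5, Tau advances.
Round 4: Tau vs Zeta — 6–3, Tau advances.
Round 5: Tau vs Epsilon — 6–3, Tau advances.
The agenda winner is Tau.

Tau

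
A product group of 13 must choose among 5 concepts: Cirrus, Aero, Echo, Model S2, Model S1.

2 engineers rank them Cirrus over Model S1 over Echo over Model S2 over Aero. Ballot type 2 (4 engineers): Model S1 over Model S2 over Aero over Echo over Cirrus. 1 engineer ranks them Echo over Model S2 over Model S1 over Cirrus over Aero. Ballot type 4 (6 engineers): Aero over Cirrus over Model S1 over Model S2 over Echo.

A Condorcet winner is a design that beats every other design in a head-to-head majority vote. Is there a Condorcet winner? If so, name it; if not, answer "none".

Head-to-head results (13 engineers):
Cirrus vs Aero: Cirrus preferred on 2+1 = 3 ballots; Aero wins 10–3.
Cirrus vs Echo: Cirrus preferred on 2+6 = 8 ballots; Cirrus wins 8–5.
Cirrus vs Model S2: 2+6 = 8 for Cirrus, 5 for Model S2 — Cirrus by 8–5.
Cirrus vs Model S1: 2+6 = 8 for Cirrus, 5 for Model S1 — Cirrus by 8–5.
Aero vs Echo: Aero preferred on 4+6 = 10 ballots; Aero wins 10–3.
Aero vs Model S2: 6 to 7, Model S2.
Aero vs Model S1: Aero is ranked higher on 6 ballots, Model S1 on 7. Model S1 wins 7–6.
Echo vs Model S2: 3 to 10, Model S2.
Echo vs Model S1: 1 for Echo, 12 for Model S1 — Model S1 by 12–1.
Model S2 vs Model S1: Model S2 is ranked higher on 1 ballot, Model S1 on 12. Model S1 wins 12–1.
No design is unbeaten: Cirrus loses to Aero; Aero loses to Model S2; Echo loses to Cirrus; Model S2 loses to Cirrus; Model S1 loses to Cirrus. In particular Cirrus beats Model S2 beats Aero beats Cirrus is a majority cycle — no Condorcet winner exists.

none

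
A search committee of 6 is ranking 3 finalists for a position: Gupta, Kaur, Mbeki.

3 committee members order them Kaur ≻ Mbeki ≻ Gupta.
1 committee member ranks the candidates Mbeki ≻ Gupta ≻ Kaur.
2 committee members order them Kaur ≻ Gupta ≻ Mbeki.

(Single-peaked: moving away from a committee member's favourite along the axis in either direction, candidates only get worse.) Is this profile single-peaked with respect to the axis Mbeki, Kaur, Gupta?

Axis positions: Mbeki=1, Kaur=2, Gupta=3.
Ballot type 1 (peak Kaur at position 2): ranking walks positions 2-1-3, expanding outward from the peak — single-peaked.
Ballot type 2: ranking walks positions 1-3-2; Gupta is ranked above Kaur even though Kaur lies between Gupta and the peak Mbeki on the axis — preferences dip and rise again. Not single-peaked.
Ballot type 3 (peak Kaur at position 2): ranking walks positions 2-3-1, expanding outward from the peak — single-peaked.
Ballot type 2 violates single-peakedness, so the profile is not single-peaked on this axis.

no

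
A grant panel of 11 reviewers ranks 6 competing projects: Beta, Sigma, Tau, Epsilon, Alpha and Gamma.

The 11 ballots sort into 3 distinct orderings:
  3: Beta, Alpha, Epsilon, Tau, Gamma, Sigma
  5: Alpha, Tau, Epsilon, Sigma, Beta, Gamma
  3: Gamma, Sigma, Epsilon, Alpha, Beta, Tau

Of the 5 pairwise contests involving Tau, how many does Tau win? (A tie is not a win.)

Tau against each rival (11 reviewers):
Tau vs Beta: 5 for Tau, 6 for Beta — Beta by 6–5.
Tau vs Sigma: Tau wins 8–3.
Tau vs Epsilon: Epsilon wins 6–5.
Tau vs Alpha: 0 to 11, Alpha.
Tau vs Gamma: Tau wins 8–3.
Tau beats Sigma, Gamma; loses to Beta, Epsilon, Alpha — 2 pairwise wins.

2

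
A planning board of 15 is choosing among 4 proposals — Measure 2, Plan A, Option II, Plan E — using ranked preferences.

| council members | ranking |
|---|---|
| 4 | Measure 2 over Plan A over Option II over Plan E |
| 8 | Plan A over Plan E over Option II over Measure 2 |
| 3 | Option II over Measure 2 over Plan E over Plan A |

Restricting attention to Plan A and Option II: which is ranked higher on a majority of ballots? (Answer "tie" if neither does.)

Ballots ranking Plan A above Option II: 4 + 8 = 12.
Ballots ranking Option II above Plan A: 15 − 12 = 3.
Plan A wins the head-to-head 12–3.

Plan A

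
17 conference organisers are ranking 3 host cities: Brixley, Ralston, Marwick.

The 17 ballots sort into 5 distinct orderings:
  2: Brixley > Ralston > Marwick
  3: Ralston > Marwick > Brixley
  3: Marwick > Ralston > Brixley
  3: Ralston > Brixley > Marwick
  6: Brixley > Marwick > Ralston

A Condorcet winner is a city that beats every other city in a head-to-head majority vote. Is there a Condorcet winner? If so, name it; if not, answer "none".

none

Pairwise majorities:
Brixley vs Ralston: 2+6 = 8 for Brixley, 9 for Ralston — Ralston by 9–8.
Brixley vs Marwick: Brixley is ranked higher on 2+3+6 = 11 ballots, Marwick on 6. Brixley wins 11–6.
Ralston vs Marwick: Ralston is ranked higher on 2+3+3 = 8 ballots, Marwick on 9. Marwick wins 9–8.
Each city drops at least one matchup (Brixley loses to Ralston; Ralston loses to Marwick; Marwick loses to Brixley); the cycle Brixley → Marwick → Ralston → Brixley rules out a Condorcet winner.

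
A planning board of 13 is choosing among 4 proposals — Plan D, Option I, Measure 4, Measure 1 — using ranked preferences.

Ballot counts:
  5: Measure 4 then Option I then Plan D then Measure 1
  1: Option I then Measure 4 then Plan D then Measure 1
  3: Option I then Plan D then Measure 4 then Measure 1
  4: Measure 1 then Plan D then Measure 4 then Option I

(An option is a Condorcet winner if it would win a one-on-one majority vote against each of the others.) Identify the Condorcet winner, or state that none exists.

none

Head-to-head results (13 council members):
Plan D vs Option I: 4 for Plan D, 9 for Option I — Option I by 9–4.
Plan D vs Measure 4: Plan D is ranked higher on 3+4 = 7 ballots, Measure 4 on 6. Plan D wins 7–6.
Plan D vs Measure 1: 5+1+3 = 9 for Plan D, 4 for Measure 1 — Plan D by 9–4.
Option I vs Measure 4: Measure 4, 9–4.
Option I vs Measure 1: 5+1+3 = 9 for Option I, 4 for Measure 1 — Option I by 9–4.
Measure 4 vs Measure 1: Measure 4, 9–4.
Every option loses at least once (Plan D loses to Option I; Option I loses to Measure 4; Measure 4 loses to Plan D; Measure 1 loses to Plan D). The majority relation contains the cycle Plan D > Measure 4 > Option I > Plan D, so there is no Condorcet winner.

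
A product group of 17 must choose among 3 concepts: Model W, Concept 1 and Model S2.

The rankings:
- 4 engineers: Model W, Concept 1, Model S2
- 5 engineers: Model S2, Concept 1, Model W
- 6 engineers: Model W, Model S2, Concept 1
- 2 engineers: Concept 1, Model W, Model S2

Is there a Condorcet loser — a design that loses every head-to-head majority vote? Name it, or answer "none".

Pairwise majorities:
Model W vs Concept 1: 4+6 = 10 for Model W, 7 for Concept 1 — Model W by 10–7.
Model W vs Model S2: 4+6+2 = 12 for Model W, 5 for Model S2 — Model W by 12–5.
Concept 1 vs Model S2: Concept 1 preferred on 4+2 = 6 ballots; Model S2 wins 11–6.
Concept 1 is beaten in every head-to-head and is the Condorcet loser.

Concept 1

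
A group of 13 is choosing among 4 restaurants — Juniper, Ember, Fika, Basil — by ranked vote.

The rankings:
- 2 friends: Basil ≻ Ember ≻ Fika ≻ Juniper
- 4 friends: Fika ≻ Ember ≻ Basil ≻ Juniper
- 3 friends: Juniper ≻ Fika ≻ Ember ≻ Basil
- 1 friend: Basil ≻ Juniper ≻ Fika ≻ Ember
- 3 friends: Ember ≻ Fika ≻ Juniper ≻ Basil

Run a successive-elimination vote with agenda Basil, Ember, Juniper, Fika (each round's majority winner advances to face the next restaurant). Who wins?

Round 1: Basil vs Ember — 3–10, Ember advances.
Round 2: Ember vs Juniper — 9–4, Ember advances.
Round 3: Ember vs Fika — 5–8, Fika advances.
Fika survives the agenda.

Fika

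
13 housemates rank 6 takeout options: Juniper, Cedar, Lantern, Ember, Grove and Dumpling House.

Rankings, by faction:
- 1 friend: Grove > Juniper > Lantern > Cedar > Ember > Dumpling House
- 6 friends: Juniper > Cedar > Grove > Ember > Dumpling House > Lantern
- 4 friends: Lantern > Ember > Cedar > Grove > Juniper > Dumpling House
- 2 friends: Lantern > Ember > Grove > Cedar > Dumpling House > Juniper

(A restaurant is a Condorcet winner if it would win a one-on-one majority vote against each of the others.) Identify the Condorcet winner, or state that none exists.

none

Head-to-head results (13 friends):
Juniper vs Cedar: Juniper, 7–6.
Juniper vs Lantern: Juniper wins 7–6.
Juniper–Ember: Juniper 7–6.
Juniper vs Grove: Grove wins 7–6.
Juniper vs Dumpling House: Juniper, 11–2.
Cedar vs Lantern: 6 for Cedar, 7 for Lantern — Lantern by 7–6.
Cedar vs Ember: Cedar preferred on 1+6 = 7 ballots; Cedar wins 7–6.
Cedar vs Grove: Cedar preferred on 6+4 = 10 ballots; Cedar wins 10–3.
Cedar vs Dumpling House: 13 to 0, Cedar.
Lantern–Ember: Lantern 7–6.
Lantern–Grove: Grove 7–6.
Lantern vs Dumpling House: Lantern, 7–6.
Ember vs Grove: Ember is ranked higher on 4+2 = 6 ballots, Grove on 7. Grove wins 7–6.
Ember vs Dumpling House: 1+6+4+2 = 13 for Ember, 0 for Dumpling House — Ember by 13–0.
Grove vs Dumpling House: Grove wins 13–0.
Every restaurant loses at least once (Juniper loses to Grove; Cedar loses to Juniper; Lantern loses to Juniper; Ember loses to Juniper; Grove loses to Cedar; Dumpling House loses to Juniper). The majority relation contains the cycle Juniper > Cedar > Grove > Juniper, so there is no Condorcet winner.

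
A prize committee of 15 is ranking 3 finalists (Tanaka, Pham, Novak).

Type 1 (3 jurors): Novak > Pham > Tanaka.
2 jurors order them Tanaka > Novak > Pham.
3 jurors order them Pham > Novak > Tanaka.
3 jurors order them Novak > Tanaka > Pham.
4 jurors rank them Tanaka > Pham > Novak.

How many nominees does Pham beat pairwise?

0

Pham against each rival (15 jurors):
Pham vs Tanaka: 6 to 9, Tanaka.
Pham vs Novak: 7 to 8, Novak.
Pham beats no one; loses to Tanaka, Novak — 0 pairwise wins.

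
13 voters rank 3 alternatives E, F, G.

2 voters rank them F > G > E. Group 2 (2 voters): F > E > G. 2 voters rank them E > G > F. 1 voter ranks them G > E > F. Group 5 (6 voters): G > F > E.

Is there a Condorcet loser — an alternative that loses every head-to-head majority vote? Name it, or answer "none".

E

Pairwise majorities:
E vs F: E is ranked higher on 2+1 = 3 ballots, F on 10. F wins 10–3.
E–G: G 9–4.
F vs G: G, 9–4.
E loses to every other alternative — it is the Condorcet loser.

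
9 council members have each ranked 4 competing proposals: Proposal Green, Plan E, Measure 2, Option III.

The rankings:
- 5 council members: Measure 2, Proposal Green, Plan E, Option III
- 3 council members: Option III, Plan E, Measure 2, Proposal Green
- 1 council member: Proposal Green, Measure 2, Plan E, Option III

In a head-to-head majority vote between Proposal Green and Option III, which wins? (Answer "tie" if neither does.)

Proposal Green

Ballots ranking Proposal Green above Option III: 5 + 1 = 6.
Ballots ranking Option III above Proposal Green: 9 − 6 = 3.
Proposal Green wins the head-to-head 6–3.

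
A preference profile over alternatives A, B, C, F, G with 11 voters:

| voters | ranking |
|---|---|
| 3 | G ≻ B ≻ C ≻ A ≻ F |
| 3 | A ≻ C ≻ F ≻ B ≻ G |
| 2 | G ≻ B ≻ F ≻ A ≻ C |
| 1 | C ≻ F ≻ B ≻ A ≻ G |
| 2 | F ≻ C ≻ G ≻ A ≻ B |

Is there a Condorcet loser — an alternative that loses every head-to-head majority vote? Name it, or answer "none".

Pairwise majorities:
A–B: B 6–5.
A vs C: C wins 6–5.
A vs F: A preferred on 3+3 = 6 ballots; A wins 6–5.
A vs G: G, 7–4.
B vs C: C wins 6–5.
B–F: F 6–5.
B vs G: B is ranked higher on 3+1 = 4 ballots, G on 7. G wins 7–4.
C vs F: C preferred on 3+3+1 = 7 ballots; C wins 7–4.
C vs G: 6 to 5, C.
F vs G: F, 6–5.
Each alternative has at least one pairwise win (A beats F; B beats A; C beats A; F beats B; G beats A) — no Condorcet loser.

none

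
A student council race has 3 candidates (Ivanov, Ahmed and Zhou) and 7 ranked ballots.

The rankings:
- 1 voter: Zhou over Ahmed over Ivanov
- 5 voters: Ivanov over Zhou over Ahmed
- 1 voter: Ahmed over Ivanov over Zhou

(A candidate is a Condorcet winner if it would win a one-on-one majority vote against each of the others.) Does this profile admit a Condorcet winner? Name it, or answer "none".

Check each pair by majority over 7 ballots:
Ivanov vs Ahmed: Ivanov wins 5–2.
Ivanov–Zhou: Ivanov 6–1.
Ahmed–Zhou: Zhou 6–1.
Only Ivanov has no losses; Ivanov is the Condorcet winner.

Ivanov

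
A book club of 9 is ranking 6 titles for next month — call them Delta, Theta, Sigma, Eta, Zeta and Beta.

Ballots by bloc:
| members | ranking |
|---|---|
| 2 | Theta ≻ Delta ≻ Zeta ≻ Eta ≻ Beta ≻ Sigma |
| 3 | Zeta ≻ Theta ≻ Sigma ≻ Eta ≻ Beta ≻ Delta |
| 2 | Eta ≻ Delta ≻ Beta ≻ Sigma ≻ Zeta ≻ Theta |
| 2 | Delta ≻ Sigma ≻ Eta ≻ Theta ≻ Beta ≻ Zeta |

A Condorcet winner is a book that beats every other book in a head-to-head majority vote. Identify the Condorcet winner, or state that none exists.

none

Check each pair by majority over 9 ballots:
Delta vs Theta: 4 to 5, Theta.
Delta vs Sigma: 6 to 3, Delta.
Delta vs Eta: 2+2 = 4 for Delta, 5 for Eta — Eta by 5–4.
Delta vs Zeta: 2+2+2 = 6 for Delta, 3 for Zeta — Delta by 6–3.
Delta vs Beta: Delta preferred on 2+2+2 = 6 ballots; Delta wins 6–3.
Theta vs Sigma: Theta is ranked higher on 2+3 = 5 ballots, Sigma on 4. Theta wins 5–4.
Theta vs Eta: 5 to 4, Theta.
Theta vs Zeta: Theta is ranked higher on 2+2 = 4 ballots, Zeta on 5. Zeta wins 5–4.
Theta vs Beta: 2+3+2 = 7 for Theta, 2 for Beta — Theta by 7–2.
Sigma vs Eta: 3+2 = 5 for Sigma, 4 for Eta — Sigma by 5–4.
Sigma vs Zeta: Sigma is ranked higher on 2+2 = 4 ballots, Zeta on 5. Zeta wins 5–4.
Sigma vs Beta: Sigma is ranked higher on 3+2 = 5 ballots, Beta on 4. Sigma wins 5–4.
Eta vs Zeta: 2+2 = 4 for Eta, 5 for Zeta — Zeta by 5–4.
Eta vs Beta: 2+3+2+2 = 9 for Eta, 0 for Beta — Eta by 9–0.
Zeta vs Beta: 2+3 = 5 for Zeta, 4 for Beta — Zeta by 5–4.
Each book drops at least one matchup (Delta loses to Theta; Theta loses to Zeta; Sigma loses to Delta; Eta loses to Theta; Zeta loses to Delta; Beta loses to Delta); the cycle Delta beats Sigma beats Eta beats Delta rules out a Condorcet winner.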